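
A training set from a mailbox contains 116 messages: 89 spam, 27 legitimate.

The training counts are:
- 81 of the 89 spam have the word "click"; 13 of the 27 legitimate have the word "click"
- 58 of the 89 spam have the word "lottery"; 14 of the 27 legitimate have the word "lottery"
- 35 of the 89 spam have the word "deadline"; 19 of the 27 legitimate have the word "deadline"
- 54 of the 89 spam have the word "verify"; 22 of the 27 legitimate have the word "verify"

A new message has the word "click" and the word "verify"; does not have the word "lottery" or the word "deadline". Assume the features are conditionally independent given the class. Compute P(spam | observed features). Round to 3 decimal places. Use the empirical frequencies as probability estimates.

0.873

spam: (89/116) × (81/89) × (31/89) × (54/89) × (54/89) ≈ 0.0895378
legitimate: (27/116) × (13/27) × (13/27) × (8/27) × (22/27) ≈ 0.0130272
P(spam | x) = 0.0895378 / 0.102565 ≈ 0.873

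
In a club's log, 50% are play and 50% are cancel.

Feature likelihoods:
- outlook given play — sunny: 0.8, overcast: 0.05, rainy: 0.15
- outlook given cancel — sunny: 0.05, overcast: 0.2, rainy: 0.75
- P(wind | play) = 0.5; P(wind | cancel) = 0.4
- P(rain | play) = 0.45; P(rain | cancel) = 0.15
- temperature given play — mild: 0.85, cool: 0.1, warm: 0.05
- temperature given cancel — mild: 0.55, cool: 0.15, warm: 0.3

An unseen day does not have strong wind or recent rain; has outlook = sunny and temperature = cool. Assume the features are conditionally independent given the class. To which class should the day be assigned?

play: 0.5 × 0.8 × (1−0.5) × (1−0.45) × 0.1 = 0.011
cancel: 0.5 × 0.05 × (1−0.4) × (1−0.15) × 0.15 = 0.0019125
Highest score → play.

play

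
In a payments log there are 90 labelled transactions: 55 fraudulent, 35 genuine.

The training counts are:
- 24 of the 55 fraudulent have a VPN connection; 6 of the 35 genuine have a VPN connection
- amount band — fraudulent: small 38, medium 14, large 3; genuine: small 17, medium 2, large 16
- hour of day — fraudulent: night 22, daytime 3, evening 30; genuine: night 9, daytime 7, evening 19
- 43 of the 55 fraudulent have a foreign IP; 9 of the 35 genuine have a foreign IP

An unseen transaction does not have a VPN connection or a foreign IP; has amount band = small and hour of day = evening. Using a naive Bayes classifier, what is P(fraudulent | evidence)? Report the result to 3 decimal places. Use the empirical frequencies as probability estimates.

fraudulent: (55/90) × (31/55) × (38/55) × (30/55) × (12/55) ≈ 0.0283216
genuine: (35/90) × (29/35) × (17/35) × (19/35) × (26/35) ≈ 0.0631142
P(fraudulent | x) = 0.0283216 / 0.0914358 ≈ 0.310

0.310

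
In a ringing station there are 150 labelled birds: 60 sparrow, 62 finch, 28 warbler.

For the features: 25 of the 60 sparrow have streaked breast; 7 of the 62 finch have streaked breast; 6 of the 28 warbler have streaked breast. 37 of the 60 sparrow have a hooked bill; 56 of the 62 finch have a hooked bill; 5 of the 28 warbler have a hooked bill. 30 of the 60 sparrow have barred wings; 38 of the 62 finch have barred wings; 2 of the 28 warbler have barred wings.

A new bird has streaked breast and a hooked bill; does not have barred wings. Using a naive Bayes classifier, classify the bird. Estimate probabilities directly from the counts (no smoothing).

sparrow

sparrow: (60/150) × (25/60) × (37/60) × (30/60) ≈ 0.0513889
finch: (62/150) × (7/62) × (56/62) × (24/62) ≈ 0.0163163
warbler: (28/150) × (6/28) × (5/28) × (26/28) ≈ 0.00663265
Highest score → sparrow.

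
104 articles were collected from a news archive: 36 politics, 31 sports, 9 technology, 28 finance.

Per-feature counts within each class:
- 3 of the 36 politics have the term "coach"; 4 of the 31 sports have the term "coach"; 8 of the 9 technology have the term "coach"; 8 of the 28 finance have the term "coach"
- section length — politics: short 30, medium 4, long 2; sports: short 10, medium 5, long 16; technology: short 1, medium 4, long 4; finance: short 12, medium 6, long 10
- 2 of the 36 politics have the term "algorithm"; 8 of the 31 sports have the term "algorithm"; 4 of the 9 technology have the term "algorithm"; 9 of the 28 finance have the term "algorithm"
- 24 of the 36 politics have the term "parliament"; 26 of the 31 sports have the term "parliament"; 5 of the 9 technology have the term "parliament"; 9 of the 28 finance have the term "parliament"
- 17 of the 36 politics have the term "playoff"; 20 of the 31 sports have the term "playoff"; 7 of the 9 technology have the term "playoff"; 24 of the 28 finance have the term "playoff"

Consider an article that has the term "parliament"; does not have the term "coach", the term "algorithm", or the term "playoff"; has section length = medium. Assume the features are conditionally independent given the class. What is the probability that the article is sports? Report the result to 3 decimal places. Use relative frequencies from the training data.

0.410

politics: (36/104) × (33/36) × (4/36) × (34/36) × (24/36) × (19/36) ≈ 0.0117159
sports: (31/104) × (27/31) × (5/31) × (23/31) × (26/31) × (11/31) ≈ 0.00924586
technology: (9/104) × (1/9) × (4/9) × (5/9) × (5/9) × (2/9) ≈ 0.000293107
finance: (28/104) × (20/28) × (6/28) × (19/28) × (9/28) × (4/28) ≈ 0.00128402
P(sports | x) = 0.00924586 / 0.022538887 ≈ 0.410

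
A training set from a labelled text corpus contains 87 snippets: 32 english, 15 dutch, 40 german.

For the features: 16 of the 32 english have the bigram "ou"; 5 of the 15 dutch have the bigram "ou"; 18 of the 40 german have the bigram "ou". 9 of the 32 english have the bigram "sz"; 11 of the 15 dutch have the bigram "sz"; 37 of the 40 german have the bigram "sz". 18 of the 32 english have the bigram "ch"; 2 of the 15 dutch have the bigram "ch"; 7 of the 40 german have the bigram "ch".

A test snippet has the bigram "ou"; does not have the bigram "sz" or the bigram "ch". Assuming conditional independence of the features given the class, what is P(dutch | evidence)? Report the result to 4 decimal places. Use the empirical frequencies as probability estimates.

0.1583

english: (32/87) × (16/32) × (23/32) × (14/32) ≈ 0.0578305
dutch: (15/87) × (5/15) × (4/15) × (13/15) ≈ 0.0132822
german: (40/87) × (18/40) × (3/40) × (33/40) ≈ 0.0128017
P(dutch | x) = 0.0132822 / 0.0839144 ≈ 0.1583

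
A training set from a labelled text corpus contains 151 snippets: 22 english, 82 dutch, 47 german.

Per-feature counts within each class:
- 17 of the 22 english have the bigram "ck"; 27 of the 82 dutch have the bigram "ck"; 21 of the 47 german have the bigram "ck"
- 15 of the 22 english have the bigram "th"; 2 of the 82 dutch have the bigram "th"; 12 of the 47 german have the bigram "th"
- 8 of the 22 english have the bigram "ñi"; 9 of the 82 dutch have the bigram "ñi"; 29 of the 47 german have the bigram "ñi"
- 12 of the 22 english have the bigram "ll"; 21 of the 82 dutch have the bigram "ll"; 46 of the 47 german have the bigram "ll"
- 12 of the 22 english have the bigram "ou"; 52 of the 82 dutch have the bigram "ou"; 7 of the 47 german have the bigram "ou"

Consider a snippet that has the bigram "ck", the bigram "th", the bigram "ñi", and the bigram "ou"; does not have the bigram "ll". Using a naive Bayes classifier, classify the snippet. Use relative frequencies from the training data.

english: (22/151) × (17/22) × (15/22) × (8/22) × (10/22) × (12/22) ≈ 0.0069206
dutch: (82/151) × (27/82) × (2/82) × (9/82) × (61/82) × (52/82) ≈ 0.000225807
german: (47/151) × (21/47) × (12/47) × (29/47) × (1/47) × (7/47) ≈ 0.000069427
Highest score → english.

english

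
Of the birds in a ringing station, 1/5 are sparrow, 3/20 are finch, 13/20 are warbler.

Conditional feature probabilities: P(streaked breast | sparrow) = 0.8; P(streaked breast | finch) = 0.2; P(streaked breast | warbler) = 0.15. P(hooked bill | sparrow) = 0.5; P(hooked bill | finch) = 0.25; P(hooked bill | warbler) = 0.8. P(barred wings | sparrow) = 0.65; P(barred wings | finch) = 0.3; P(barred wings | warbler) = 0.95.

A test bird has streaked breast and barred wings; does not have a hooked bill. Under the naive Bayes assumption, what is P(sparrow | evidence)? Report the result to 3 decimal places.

0.673

sparrow: 0.2 × 0.8 × (1−0.5) × 0.65 = 0.052
finch: 0.15 × 0.2 × (1−0.25) × 0.3 = 0.00675
warbler: 0.65 × 0.15 × (1−0.8) × 0.95 = 0.018525
P(sparrow | x) = 0.052 / 0.077275 ≈ 0.673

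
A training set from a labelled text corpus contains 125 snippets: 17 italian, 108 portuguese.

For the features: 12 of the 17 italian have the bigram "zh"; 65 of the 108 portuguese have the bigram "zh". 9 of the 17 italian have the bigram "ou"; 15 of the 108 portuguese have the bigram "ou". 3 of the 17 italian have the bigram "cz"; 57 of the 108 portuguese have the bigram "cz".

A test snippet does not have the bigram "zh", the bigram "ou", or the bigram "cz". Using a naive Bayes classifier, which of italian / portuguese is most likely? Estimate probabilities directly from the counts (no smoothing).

portuguese

italian: (17/125) × (5/17) × (8/17) × (14/17) ≈ 0.0155017
portuguese: (108/125) × (43/108) × (93/108) × (51/108) ≈ 0.139883
Highest score → portuguese.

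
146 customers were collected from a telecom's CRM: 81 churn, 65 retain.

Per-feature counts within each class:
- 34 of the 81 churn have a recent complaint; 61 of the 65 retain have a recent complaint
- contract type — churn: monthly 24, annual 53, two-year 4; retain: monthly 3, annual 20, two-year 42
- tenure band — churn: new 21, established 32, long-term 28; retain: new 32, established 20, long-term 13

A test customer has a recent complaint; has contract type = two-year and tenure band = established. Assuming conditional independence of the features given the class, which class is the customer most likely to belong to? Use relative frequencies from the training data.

churn: (81/146) × (34/81) × (4/81) × (32/81) ≈ 0.00454324
retain: (65/146) × (61/65) × (42/65) × (20/65) ≈ 0.0830672
Highest score → retain.

retain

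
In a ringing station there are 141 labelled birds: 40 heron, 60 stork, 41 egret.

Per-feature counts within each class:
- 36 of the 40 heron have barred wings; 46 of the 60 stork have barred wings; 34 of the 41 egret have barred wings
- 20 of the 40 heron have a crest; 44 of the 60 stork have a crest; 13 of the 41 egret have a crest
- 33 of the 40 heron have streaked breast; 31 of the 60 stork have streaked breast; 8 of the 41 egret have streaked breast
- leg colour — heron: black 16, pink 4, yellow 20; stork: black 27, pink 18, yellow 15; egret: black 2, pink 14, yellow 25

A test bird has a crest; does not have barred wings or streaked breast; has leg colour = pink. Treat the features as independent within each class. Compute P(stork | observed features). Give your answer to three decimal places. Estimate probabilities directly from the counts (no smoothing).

0.698

heron: (40/141) × (4/40) × (20/40) × (7/40) × (4/40) ≈ 0.000248227
stork: (60/141) × (14/60) × (44/60) × (29/60) × (18/60) ≈ 0.0105579
egret: (41/141) × (7/41) × (13/41) × (33/41) × (14/41) ≈ 0.00432626
P(stork | x) = 0.0105579 / 0.015132387 ≈ 0.698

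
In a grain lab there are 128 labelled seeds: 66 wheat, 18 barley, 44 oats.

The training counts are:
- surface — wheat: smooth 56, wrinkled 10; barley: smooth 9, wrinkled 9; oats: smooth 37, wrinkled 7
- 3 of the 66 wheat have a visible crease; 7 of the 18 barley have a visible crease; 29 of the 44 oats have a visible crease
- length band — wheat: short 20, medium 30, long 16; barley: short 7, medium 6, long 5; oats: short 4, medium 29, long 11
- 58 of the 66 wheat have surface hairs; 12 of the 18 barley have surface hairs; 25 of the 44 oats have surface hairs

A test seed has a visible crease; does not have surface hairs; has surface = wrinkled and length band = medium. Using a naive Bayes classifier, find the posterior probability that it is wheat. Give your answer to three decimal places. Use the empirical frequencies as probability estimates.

0.015

wheat: (66/128) × (10/66) × (3/66) × (30/66) × (8/66) ≈ 0.000195655
barley: (18/128) × (9/18) × (7/18) × (6/18) × (6/18) ≈ 0.00303819
oats: (44/128) × (7/44) × (29/44) × (29/44) × (19/44) ≈ 0.0102584
P(wheat | x) = 0.000195655 / 0.013492245 ≈ 0.015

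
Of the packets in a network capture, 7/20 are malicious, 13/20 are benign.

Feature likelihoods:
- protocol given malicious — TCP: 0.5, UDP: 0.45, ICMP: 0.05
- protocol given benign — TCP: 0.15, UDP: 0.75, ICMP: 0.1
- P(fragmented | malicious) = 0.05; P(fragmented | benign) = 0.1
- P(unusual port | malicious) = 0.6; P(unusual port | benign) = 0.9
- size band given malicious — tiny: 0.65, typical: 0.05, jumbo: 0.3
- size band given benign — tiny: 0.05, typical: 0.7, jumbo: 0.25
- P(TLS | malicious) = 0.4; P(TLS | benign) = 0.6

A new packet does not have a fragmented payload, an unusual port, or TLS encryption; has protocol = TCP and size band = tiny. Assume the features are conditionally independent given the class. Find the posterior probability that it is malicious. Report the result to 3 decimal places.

0.993

malicious: 0.35 × 0.5 × (1−0.05) × (1−0.6) × 0.65 × (1−0.4) = 0.025935
benign: 0.65 × 0.15 × (1−0.1) × (1−0.9) × 0.05 × (1−0.6) = 0.0001755
P(malicious | x) = 0.025935 / 0.0261105 ≈ 0.993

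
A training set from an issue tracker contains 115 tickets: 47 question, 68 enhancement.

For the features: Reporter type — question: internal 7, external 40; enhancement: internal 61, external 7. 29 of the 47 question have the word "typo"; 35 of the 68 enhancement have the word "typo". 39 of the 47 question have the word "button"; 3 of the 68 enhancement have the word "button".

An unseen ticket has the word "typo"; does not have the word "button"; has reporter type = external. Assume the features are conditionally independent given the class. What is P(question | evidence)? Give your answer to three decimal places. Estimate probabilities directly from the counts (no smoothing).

question: (47/115) × (40/47) × (29/47) × (8/47) ≈ 0.0365304
enhancement: (68/115) × (7/68) × (35/68) × (65/68) ≈ 0.0299477
P(question | x) = 0.0365304 / 0.0664781 ≈ 0.550

0.550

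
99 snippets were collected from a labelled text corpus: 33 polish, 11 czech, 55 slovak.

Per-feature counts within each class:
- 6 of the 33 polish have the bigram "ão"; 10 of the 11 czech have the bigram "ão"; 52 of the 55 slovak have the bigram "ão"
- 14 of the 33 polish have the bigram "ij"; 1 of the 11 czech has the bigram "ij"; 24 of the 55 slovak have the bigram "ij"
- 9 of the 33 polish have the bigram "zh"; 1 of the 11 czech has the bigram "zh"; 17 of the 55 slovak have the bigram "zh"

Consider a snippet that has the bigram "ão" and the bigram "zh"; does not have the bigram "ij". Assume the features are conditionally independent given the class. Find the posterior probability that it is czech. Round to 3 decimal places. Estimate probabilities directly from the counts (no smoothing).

polish: (33/99) × (6/33) × (19/33) × (9/33) ≈ 0.00951665
czech: (11/99) × (10/11) × (10/11) × (1/11) ≈ 0.00834794
slovak: (55/99) × (52/55) × (31/55) × (17/55) ≈ 0.0915068
P(czech | x) = 0.00834794 / 0.10937139 ≈ 0.076

0.076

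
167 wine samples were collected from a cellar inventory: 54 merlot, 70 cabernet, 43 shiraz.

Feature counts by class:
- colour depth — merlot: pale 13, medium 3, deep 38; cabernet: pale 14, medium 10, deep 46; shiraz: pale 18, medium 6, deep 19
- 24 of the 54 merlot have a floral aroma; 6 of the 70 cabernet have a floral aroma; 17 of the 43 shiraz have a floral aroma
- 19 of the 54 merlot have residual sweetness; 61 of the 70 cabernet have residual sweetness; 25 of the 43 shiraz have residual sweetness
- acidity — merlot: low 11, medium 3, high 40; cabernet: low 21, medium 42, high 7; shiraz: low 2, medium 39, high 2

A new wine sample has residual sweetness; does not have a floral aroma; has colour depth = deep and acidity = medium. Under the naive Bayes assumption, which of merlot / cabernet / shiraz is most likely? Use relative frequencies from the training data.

merlot: (54/167) × (38/54) × (30/54) × (19/54) × (3/54) ≈ 0.00247105
cabernet: (70/167) × (46/70) × (64/70) × (61/70) × (42/70) ≈ 0.131676
shiraz: (43/167) × (19/43) × (26/43) × (25/43) × (39/43) ≈ 0.0362752
Highest score → cabernet.

cabernet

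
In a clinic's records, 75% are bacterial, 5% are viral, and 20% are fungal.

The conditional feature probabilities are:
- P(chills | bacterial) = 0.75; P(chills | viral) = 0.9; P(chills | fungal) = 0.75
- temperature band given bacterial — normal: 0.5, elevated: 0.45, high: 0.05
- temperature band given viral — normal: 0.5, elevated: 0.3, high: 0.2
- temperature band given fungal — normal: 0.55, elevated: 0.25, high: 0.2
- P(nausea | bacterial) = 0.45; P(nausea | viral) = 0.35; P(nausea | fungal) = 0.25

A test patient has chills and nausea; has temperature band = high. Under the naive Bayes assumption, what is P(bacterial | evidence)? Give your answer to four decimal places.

0.5430

bacterial: 0.75 × 0.75 × 0.05 × 0.45 = 0.01265625
viral: 0.05 × 0.9 × 0.2 × 0.35 = 0.00315
fungal: 0.2 × 0.75 × 0.2 × 0.25 = 0.0075
P(bacterial | x) = 0.01265625 / 0.02330625 ≈ 0.5430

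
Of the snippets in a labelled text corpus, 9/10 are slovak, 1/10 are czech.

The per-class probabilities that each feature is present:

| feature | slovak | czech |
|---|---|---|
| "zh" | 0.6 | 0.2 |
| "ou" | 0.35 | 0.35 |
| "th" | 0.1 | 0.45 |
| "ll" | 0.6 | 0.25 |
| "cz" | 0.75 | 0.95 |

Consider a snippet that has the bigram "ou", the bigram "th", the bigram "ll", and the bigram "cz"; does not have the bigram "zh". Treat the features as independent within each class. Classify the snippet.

slovak

slovak: 0.9 × (1−0.6) × 0.35 × 0.1 × 0.6 × 0.75 = 0.00567
czech: 0.1 × (1−0.2) × 0.35 × 0.45 × 0.25 × 0.95 = 0.0029925
Highest score → slovak.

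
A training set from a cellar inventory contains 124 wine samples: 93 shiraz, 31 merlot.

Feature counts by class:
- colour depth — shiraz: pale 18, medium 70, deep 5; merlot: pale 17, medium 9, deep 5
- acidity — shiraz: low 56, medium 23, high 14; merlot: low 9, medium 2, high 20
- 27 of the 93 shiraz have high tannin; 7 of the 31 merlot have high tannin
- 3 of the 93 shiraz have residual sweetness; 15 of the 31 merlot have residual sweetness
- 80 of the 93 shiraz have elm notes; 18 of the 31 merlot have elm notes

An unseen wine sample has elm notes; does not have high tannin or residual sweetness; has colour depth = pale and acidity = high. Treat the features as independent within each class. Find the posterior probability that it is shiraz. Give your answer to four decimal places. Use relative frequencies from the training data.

0.3862

shiraz: (93/124) × (18/93) × (14/93) × (66/93) × (90/93) × (80/93) ≈ 0.0129099
merlot: (31/124) × (17/31) × (20/31) × (24/31) × (16/31) × (18/31) ≈ 0.0205217
P(shiraz | x) = 0.0129099 / 0.0334316 ≈ 0.3862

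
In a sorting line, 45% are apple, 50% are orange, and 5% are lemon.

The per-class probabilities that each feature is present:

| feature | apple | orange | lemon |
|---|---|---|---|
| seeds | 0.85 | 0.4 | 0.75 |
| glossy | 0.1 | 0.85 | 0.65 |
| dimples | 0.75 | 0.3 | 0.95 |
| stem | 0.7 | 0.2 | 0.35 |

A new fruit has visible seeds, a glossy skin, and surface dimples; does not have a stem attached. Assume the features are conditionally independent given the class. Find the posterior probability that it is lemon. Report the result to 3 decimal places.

0.234

apple: 0.45 × 0.85 × 0.1 × 0.75 × (1−0.7) = 0.00860625
orange: 0.5 × 0.4 × 0.85 × 0.3 × (1−0.2) = 0.0408
lemon: 0.05 × 0.75 × 0.65 × 0.95 × (1−0.35) = 0.0150515625
P(lemon | x) = 0.0150515625 / 0.0644578125 ≈ 0.234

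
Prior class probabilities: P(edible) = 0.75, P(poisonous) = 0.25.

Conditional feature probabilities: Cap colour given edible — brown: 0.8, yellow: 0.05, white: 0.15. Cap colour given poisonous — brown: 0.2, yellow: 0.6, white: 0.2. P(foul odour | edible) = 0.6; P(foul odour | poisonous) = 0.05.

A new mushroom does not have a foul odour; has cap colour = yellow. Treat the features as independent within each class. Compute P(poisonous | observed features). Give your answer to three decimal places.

0.905

edible: 0.75 × 0.05 × (1−0.6) = 0.015
poisonous: 0.25 × 0.6 × (1−0.05) = 0.1425
P(poisonous | x) = 0.1425 / 0.1575 ≈ 0.905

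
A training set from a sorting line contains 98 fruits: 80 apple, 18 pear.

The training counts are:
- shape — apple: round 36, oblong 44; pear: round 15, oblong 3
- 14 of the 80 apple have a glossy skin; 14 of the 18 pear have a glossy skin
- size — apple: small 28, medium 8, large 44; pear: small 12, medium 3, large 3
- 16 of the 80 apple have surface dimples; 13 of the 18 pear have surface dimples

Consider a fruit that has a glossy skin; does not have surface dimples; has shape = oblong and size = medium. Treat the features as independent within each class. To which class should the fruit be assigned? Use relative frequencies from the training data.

apple: (80/98) × (44/80) × (14/80) × (8/80) × (64/80) ≈ 0.00628571
pear: (18/98) × (3/18) × (14/18) × (3/18) × (5/18) ≈ 0.00110229
Highest score → apple.

apple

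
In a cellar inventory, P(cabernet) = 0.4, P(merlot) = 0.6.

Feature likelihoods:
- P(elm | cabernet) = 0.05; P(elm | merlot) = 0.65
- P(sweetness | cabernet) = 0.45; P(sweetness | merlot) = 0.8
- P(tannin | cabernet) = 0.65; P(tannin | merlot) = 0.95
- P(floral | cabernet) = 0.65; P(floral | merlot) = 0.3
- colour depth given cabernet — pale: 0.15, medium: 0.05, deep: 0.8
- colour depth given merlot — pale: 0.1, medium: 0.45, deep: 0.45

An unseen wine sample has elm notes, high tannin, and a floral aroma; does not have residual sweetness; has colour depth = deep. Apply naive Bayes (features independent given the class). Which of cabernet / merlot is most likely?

merlot

cabernet: 0.4 × 0.05 × (1−0.45) × 0.65 × 0.65 × 0.8 = 0.003718
merlot: 0.6 × 0.65 × (1−0.8) × 0.95 × 0.3 × 0.45 = 0.0100035
Highest score → merlot.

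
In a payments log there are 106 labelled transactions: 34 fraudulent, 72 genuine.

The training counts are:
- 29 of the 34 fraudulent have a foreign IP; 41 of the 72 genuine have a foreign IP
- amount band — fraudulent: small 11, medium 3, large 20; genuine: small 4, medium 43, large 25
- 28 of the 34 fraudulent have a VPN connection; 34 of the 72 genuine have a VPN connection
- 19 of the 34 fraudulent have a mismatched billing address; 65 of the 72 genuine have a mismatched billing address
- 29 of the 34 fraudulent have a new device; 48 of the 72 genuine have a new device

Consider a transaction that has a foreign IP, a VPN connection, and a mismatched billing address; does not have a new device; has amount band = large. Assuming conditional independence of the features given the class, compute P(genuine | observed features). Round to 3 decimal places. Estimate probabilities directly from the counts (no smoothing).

fraudulent: (34/106) × (29/34) × (20/34) × (28/34) × (19/34) × (5/34) ≈ 0.0108915
genuine: (72/106) × (41/72) × (25/72) × (34/72) × (65/72) × (24/72) ≈ 0.019085
P(genuine | x) = 0.019085 / 0.0299765 ≈ 0.637

0.637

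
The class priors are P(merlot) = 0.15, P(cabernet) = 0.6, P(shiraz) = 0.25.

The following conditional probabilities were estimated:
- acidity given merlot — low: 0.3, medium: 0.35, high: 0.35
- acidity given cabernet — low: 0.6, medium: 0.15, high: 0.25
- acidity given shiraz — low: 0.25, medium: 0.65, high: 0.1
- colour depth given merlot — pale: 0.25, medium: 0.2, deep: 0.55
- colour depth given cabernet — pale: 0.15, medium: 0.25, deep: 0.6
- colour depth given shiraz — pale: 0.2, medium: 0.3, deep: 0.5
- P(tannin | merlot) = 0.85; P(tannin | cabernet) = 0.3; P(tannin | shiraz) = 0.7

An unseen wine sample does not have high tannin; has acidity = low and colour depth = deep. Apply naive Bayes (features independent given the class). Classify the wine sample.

cabernet

merlot: 0.15 × 0.3 × 0.55 × (1−0.85) = 0.0037125
cabernet: 0.6 × 0.6 × 0.6 × (1−0.3) = 0.1512
shiraz: 0.25 × 0.25 × 0.5 × (1−0.7) = 0.009375
Highest score → cabernet.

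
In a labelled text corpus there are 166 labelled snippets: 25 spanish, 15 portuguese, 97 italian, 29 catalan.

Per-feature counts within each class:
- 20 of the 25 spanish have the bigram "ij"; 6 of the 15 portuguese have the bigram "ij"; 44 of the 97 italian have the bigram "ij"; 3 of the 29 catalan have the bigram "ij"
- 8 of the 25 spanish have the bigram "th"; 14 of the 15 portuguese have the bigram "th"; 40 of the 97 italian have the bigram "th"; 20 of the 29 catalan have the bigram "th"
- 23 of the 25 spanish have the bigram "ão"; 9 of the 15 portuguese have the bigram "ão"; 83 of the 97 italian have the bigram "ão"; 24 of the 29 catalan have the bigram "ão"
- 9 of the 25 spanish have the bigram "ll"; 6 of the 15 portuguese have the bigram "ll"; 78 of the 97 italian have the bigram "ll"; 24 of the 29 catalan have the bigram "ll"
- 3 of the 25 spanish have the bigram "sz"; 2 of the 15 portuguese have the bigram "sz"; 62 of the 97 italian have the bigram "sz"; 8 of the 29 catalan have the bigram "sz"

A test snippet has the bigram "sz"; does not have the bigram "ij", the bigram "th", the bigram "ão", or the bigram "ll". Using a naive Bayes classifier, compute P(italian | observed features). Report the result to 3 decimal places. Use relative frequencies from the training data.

0.841

spanish: (25/166) × (5/25) × (17/25) × (2/25) × (16/25) × (3/25) ≈ 0.000125841
portuguese: (15/166) × (9/15) × (1/15) × (6/15) × (9/15) × (2/15) ≈ 0.000115663
italian: (97/166) × (53/97) × (57/97) × (14/97) × (19/97) × (62/97) ≈ 0.00339023
catalan: (29/166) × (26/29) × (9/29) × (5/29) × (5/29) × (8/29) ≈ 0.000398608
P(italian | x) = 0.00339023 / 0.004030342 ≈ 0.841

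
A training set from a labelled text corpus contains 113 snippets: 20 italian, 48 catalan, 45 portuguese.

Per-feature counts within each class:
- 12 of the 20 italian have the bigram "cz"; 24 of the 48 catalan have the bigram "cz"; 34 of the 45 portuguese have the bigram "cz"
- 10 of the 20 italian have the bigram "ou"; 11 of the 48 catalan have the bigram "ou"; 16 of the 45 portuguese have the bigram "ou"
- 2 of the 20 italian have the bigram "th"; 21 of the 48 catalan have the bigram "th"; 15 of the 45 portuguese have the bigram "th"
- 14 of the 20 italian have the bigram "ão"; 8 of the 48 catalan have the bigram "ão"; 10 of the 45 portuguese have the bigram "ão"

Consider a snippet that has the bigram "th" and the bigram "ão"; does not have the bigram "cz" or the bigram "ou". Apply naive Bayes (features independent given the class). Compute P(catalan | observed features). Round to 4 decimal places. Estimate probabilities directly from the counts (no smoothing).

0.6262

italian: (20/113) × (8/20) × (10/20) × (2/20) × (14/20) ≈ 0.00247788
catalan: (48/113) × (24/48) × (37/48) × (21/48) × (8/48) ≈ 0.0119377
portuguese: (45/113) × (11/45) × (29/45) × (15/45) × (10/45) ≈ 0.00464693
P(catalan | x) = 0.0119377 / 0.01906251 ≈ 0.6262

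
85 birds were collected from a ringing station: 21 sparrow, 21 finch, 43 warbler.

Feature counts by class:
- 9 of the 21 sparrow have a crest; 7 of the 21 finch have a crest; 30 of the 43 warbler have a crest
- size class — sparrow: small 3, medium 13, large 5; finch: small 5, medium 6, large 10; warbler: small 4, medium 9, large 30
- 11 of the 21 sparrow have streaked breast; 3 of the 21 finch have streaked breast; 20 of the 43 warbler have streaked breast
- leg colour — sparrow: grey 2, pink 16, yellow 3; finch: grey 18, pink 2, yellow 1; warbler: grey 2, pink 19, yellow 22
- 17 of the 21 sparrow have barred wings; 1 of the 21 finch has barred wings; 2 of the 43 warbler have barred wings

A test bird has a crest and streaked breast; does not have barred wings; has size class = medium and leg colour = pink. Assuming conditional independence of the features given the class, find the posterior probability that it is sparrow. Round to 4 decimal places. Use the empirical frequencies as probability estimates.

sparrow: (21/85) × (9/21) × (13/21) × (11/21) × (16/21) × (4/21) ≈ 0.00498267
finch: (21/85) × (7/21) × (6/21) × (3/21) × (2/21) × (20/21) ≈ 0.000304884
warbler: (43/85) × (30/43) × (9/43) × (20/43) × (19/43) × (41/43) ≈ 0.0144757
P(sparrow | x) = 0.00498267 / 0.019763254 ≈ 0.2521

0.2521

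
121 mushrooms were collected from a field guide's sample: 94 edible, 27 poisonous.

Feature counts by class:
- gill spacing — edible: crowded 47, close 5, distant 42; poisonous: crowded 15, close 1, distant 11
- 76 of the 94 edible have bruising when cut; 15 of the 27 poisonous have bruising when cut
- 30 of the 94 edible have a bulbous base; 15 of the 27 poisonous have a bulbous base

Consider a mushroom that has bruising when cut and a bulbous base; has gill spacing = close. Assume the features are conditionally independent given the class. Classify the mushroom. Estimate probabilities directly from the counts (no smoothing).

edible

edible: (94/121) × (5/94) × (76/94) × (30/94) ≈ 0.0106626
poisonous: (27/121) × (1/27) × (15/27) × (15/27) ≈ 0.00255076
Highest score → edible.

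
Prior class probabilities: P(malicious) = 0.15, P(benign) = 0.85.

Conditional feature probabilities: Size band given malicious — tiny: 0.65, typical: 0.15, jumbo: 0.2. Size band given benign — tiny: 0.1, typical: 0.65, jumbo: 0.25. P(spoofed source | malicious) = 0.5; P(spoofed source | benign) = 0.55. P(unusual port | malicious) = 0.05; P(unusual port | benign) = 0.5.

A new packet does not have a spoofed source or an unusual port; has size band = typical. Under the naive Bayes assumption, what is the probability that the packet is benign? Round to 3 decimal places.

malicious: 0.15 × 0.15 × (1−0.5) × (1−0.05) = 0.0106875
benign: 0.85 × 0.65 × (1−0.55) × (1−0.5) = 0.1243125
P(benign | x) = 0.1243125 / 0.135 ≈ 0.921

0.921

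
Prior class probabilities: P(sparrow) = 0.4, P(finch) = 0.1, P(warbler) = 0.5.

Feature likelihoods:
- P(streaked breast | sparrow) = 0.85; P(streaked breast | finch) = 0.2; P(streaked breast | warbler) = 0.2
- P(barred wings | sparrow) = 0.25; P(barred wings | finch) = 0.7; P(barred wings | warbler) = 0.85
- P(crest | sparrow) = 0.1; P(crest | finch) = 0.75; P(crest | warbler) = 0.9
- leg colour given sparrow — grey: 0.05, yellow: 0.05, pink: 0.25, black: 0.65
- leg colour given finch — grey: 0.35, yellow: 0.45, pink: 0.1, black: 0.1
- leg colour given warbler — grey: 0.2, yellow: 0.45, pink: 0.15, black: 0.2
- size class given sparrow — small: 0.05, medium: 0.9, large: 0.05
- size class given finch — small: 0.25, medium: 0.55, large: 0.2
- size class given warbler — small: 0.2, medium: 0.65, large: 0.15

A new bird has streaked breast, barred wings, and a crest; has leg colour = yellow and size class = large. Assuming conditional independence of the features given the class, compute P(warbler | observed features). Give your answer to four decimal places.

sparrow: 0.4 × 0.85 × 0.25 × 0.1 × 0.05 × 0.05 = 0.00002125
finch: 0.1 × 0.2 × 0.7 × 0.75 × 0.45 × 0.2 = 0.000945
warbler: 0.5 × 0.2 × 0.85 × 0.9 × 0.45 × 0.15 = 0.00516375
P(warbler | x) = 0.00516375 / 0.00613 ≈ 0.8424

0.8424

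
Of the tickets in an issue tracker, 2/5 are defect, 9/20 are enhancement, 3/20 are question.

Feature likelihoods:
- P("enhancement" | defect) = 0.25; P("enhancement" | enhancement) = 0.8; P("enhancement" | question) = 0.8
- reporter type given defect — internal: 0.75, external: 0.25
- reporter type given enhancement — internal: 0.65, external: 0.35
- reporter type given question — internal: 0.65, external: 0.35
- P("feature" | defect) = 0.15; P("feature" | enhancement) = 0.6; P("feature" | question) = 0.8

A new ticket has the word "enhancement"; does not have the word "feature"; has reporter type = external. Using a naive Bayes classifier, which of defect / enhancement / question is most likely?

enhancement

defect: 0.4 × 0.25 × 0.25 × (1−0.15) = 0.02125
enhancement: 0.45 × 0.8 × 0.35 × (1−0.6) = 0.0504
question: 0.15 × 0.8 × 0.35 × (1−0.8) = 0.0084
Highest score → enhancement.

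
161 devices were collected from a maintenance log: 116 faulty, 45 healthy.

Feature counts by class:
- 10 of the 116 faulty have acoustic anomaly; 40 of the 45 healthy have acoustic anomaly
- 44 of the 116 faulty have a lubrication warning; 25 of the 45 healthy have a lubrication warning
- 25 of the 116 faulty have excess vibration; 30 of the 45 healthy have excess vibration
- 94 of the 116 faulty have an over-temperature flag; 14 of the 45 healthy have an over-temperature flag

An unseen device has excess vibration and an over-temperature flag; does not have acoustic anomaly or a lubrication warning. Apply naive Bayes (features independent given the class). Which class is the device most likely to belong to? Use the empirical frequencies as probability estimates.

faulty

faulty: (116/161) × (106/116) × (72/116) × (25/116) × (94/116) ≈ 0.0713685
healthy: (45/161) × (5/45) × (20/45) × (30/45) × (14/45) ≈ 0.00286277
Highest score → faulty.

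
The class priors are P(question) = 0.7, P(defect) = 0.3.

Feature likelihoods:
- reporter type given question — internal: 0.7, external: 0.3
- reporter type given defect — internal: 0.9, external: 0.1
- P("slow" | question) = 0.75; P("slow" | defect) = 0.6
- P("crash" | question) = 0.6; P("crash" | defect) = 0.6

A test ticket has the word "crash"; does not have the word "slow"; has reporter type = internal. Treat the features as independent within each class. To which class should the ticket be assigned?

question

question: 0.7 × 0.7 × (1−0.75) × 0.6 = 0.0735
defect: 0.3 × 0.9 × (1−0.6) × 0.6 = 0.0648
Highest score → question.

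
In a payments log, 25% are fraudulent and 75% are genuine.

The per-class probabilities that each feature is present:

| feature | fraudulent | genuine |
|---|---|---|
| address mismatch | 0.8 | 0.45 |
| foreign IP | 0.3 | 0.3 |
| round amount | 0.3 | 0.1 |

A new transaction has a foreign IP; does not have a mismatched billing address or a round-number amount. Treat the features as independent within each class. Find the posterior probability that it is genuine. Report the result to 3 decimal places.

fraudulent: 0.25 × (1−0.8) × 0.3 × (1−0.3) = 0.0105
genuine: 0.75 × (1−0.45) × 0.3 × (1−0.1) = 0.111375
P(genuine | x) = 0.111375 / 0.121875 ≈ 0.914

0.914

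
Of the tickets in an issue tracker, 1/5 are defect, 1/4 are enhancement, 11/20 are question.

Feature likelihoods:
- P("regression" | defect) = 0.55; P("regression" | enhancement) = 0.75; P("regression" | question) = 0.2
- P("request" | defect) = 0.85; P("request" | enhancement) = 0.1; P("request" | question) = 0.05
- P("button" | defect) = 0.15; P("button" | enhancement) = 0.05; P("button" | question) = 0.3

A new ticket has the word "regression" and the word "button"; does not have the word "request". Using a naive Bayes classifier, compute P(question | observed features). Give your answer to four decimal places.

0.7418

defect: 0.2 × 0.55 × (1−0.85) × 0.15 = 0.002475
enhancement: 0.25 × 0.75 × (1−0.1) × 0.05 = 0.0084375
question: 0.55 × 0.2 × (1−0.05) × 0.3 = 0.03135
P(question | x) = 0.03135 / 0.0422625 ≈ 0.7418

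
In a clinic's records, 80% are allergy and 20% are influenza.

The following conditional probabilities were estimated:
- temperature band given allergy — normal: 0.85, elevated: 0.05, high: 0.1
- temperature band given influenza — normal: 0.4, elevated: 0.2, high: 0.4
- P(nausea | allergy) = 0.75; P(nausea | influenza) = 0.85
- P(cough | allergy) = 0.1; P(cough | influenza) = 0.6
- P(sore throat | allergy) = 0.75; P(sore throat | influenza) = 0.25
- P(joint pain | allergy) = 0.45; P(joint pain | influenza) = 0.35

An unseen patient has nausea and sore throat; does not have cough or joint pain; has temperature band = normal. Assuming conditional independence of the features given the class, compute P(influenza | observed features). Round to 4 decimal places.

0.0228

allergy: 0.8 × 0.85 × 0.75 × (1−0.1) × 0.75 × (1−0.45) = 0.1893375
influenza: 0.2 × 0.4 × 0.85 × (1−0.6) × 0.25 × (1−0.35) = 0.00442
P(influenza | x) = 0.00442 / 0.1937575 ≈ 0.0228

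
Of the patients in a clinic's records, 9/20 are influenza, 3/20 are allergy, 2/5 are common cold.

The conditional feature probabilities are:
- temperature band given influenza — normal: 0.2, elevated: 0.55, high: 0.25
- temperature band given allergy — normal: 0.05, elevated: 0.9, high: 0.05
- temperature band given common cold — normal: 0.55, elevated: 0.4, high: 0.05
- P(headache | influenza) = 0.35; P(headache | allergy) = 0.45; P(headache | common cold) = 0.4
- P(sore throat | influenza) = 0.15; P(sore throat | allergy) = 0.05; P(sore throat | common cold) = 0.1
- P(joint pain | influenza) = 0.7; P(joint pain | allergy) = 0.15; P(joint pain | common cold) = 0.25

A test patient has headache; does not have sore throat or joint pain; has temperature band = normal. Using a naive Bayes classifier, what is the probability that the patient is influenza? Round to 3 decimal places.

influenza: 0.45 × 0.2 × 0.35 × (1−0.15) × (1−0.7) = 0.0080325
allergy: 0.15 × 0.05 × 0.45 × (1−0.05) × (1−0.15) = 0.0027253125
common cold: 0.4 × 0.55 × 0.4 × (1−0.1) × (1−0.25) = 0.0594
P(influenza | x) = 0.0080325 / 0.0701578125 ≈ 0.114

0.114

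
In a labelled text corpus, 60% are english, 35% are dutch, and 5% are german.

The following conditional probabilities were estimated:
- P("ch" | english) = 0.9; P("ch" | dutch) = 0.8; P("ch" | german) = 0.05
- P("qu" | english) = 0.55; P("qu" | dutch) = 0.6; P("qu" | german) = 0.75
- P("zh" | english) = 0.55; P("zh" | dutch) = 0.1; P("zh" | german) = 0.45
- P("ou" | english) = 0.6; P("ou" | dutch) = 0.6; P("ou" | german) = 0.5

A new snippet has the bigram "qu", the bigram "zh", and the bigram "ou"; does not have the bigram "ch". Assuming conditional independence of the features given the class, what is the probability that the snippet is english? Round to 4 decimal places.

english: 0.6 × (1−0.9) × 0.55 × 0.55 × 0.6 = 0.01089
dutch: 0.35 × (1−0.8) × 0.6 × 0.1 × 0.6 = 0.00252
german: 0.05 × (1−0.05) × 0.75 × 0.45 × 0.5 = 0.008015625
P(english | x) = 0.01089 / 0.021425625 ≈ 0.5083

0.5083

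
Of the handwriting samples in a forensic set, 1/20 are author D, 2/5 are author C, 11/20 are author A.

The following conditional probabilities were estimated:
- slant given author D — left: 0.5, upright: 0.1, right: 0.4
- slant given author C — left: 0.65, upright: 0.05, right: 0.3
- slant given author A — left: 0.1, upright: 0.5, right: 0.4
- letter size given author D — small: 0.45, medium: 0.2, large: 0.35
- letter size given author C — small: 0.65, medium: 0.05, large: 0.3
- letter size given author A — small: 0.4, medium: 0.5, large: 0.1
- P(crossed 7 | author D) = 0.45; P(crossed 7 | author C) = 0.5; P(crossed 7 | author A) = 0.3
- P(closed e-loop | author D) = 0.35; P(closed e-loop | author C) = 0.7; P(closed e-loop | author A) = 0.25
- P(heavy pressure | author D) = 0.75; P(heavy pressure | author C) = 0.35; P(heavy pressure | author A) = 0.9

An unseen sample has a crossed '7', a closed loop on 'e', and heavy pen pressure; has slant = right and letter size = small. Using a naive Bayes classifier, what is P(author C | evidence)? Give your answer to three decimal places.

author D: 0.05 × 0.4 × 0.45 × 0.45 × 0.35 × 0.75 = 0.001063125
author C: 0.4 × 0.3 × 0.65 × 0.5 × 0.7 × 0.35 = 0.009555
author A: 0.55 × 0.4 × 0.4 × 0.3 × 0.25 × 0.9 = 0.00594
P(author C | x) = 0.009555 / 0.016558125 ≈ 0.577

0.577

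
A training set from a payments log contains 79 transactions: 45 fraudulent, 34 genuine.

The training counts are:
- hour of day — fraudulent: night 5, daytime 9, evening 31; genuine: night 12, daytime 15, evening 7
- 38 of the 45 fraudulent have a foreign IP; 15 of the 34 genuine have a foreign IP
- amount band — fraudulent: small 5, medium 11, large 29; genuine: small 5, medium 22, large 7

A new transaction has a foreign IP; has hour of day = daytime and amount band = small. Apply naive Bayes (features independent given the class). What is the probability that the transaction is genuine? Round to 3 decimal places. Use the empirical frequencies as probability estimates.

fraudulent: (45/79) × (9/45) × (38/45) × (5/45) ≈ 0.0106892
genuine: (34/79) × (15/34) × (15/34) × (5/34) ≈ 0.0123188
P(genuine | x) = 0.0123188 / 0.023008 ≈ 0.535

0.535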